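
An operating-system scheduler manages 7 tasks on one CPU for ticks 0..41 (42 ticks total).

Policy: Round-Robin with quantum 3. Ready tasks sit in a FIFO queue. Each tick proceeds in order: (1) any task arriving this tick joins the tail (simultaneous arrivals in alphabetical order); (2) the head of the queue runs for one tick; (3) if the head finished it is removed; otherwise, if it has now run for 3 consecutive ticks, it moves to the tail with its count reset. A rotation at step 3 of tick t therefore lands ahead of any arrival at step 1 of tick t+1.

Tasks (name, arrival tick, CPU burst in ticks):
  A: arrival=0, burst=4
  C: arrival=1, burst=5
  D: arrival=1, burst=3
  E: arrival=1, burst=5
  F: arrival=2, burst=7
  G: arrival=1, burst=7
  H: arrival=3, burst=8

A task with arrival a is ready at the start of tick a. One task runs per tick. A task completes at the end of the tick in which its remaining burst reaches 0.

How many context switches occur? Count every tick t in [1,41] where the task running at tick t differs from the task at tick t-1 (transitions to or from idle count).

context switches = 16

t=0: queue=[A] q_used=0 → run A
t=1: queue=[A,C,D,E,G] q_used=1 → run A
t=2: queue=[A,C,D,E,G,F] q_used=2 → run A
t=3: queue=[C,D,E,G,F,A,H] q_used=0 → run C
t=4: queue=[C,D,E,G,F,A,H] q_used=1 → run C
t=5: queue=[C,D,E,G,F,A,H] q_used=2 → run C
t=6: queue=[D,E,G,F,A,H,C] q_used=0 → run D
t=7: queue=[D,E,G,F,A,H,C] q_used=1 → run D
t=8: queue=[D,E,G,F,A,H,C] q_used=2 → run D
t=9: queue=[E,G,F,A,H,C] q_used=0 → run E
t=10: queue=[E,G,F,A,H,C] q_used=1 → run E
t=11: queue=[E,G,F,A,H,C] q_used=2 → run E
t=12: queue=[G,F,A,H,C,E] q_used=0 → run G
t=13: queue=[G,F,A,H,C,E] q_used=1 → run G
t=14: queue=[G,F,A,H,C,E] q_used=2 → run G
t=15: queue=[F,A,H,C,E,G] q_used=0 → run F
t=16: queue=[F,A,H,C,E,G] q_used=1 → run F
t=17: queue=[F,A,H,C,E,G] q_used=2 → run F
t=18: queue=[A,H,C,E,G,F] q_used=0 → run A
t=19: queue=[H,C,E,G,F] q_used=0 → run H
t=20: queue=[H,C,E,G,F] q_used=1 → run H
t=21: queue=[H,C,E,G,F] q_used=2 → run H
t=22: queue=[C,E,G,F,H] q_used=0 → run C
t=23: queue=[C,E,G,F,H] q_used=1 → run C
t=24: queue=[E,G,F,H] q_used=0 → run E
t=25: queue=[E,G,F,H] q_used=1 → run E
t=26: queue=[G,F,H] q_used=0 → run G
t=27: queue=[G,F,H] q_used=1 → run G
t=28: queue=[G,F,H] q_used=2 → run G
t=29: queue=[F,H,G] q_used=0 → run F
t=30: queue=[F,H,G] q_used=1 → run F
t=31: queue=[F,H,G] q_used=2 → run F
t=32: queue=[H,G,F] q_used=0 → run H
t=33: queue=[H,G,F] q_used=1 → run H
t=34: queue=[H,G,F] q_used=2 → run H
t=35: queue=[G,F,H] q_used=0 → run G
t=36: queue=[F,H] q_used=0 → run F
t=37: queue=[H] q_used=0 → run H
t=38: queue=[H] q_used=1 → run H
t=39: (idle)
t=40: (idle)
t=41: (idle)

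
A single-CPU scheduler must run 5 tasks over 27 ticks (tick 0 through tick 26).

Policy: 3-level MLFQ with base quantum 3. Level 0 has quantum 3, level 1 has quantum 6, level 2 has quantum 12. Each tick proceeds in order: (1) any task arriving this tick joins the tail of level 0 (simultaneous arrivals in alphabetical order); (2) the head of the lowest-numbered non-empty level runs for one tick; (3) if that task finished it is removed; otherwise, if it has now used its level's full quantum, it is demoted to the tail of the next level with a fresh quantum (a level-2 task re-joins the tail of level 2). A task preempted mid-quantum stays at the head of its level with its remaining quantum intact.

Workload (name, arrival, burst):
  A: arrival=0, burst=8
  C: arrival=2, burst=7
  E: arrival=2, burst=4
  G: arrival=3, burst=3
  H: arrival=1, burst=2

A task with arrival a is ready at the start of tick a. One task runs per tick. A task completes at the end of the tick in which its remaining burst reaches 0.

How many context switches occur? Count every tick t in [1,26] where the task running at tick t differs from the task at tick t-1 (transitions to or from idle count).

t=0: L0/L1/L2 = A/-/- → run A
t=1: L0/L1/L2 = AH/-/- → run A
t=2: L0/L1/L2 = AHCE/-/- → run A
t=3: L0/L1/L2 = HCEG/A/- → run H
t=4: L0/L1/L2 = HCEG/A/- → run H
t=5: L0/L1/L2 = CEG/A/- → run C
t=6: L0/L1/L2 = CEG/A/- → run C
t=7: L0/L1/L2 = CEG/A/- → run C
t=8: L0/L1/L2 = EG/AC/- → run E
t=9: L0/L1/L2 = EG/AC/- → run E
t=10: L0/L1/L2 = EG/AC/- → run E
t=11: L0/L1/L2 = G/ACE/- → run G
t=12: L0/L1/L2 = G/ACE/- → run G
t=13: L0/L1/L2 = G/ACE/- → run G
t=14: L0/L1/L2 = -/ACE/- → run A
t=15: L0/L1/L2 = -/ACE/- → run A
t=16: L0/L1/L2 = -/ACE/- → run A
t=17: L0/L1/L2 = -/ACE/- → run A
t=18: L0/L1/L2 = -/ACE/- → run A
t=19: L0/L1/L2 = -/CE/- → run C
t=20: L0/L1/L2 = -/CE/- → run C
t=21: L0/L1/L2 = -/CE/- → run C
t=22: L0/L1/L2 = -/CE/- → run C
t=23: L0/L1/L2 = -/E/- → run E
t=24: (idle)
t=25: (idle)
t=26: (idle)

context switches = 8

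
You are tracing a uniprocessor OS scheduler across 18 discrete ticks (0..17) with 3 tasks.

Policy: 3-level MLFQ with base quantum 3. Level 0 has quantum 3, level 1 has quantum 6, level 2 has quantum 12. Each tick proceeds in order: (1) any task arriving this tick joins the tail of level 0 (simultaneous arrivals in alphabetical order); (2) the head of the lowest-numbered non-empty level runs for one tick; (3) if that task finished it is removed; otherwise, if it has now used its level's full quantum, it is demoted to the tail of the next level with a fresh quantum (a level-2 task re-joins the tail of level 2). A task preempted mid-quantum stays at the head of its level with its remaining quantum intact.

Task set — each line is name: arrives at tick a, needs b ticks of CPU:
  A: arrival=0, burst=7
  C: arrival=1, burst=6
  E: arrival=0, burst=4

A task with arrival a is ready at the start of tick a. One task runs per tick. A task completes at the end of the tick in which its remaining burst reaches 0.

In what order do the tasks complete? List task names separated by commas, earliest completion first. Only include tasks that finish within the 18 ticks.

t=0: L0/L1/L2 = AE/-/- → run A
t=1: L0/L1/L2 = AEC/-/- → run A
t=2: L0/L1/L2 = AEC/-/- → run A
t=3: L0/L1/L2 = EC/A/- → run E
t=4: L0/L1/L2 = EC/A/- → run E
t=5: L0/L1/L2 = EC/A/- → run E
t=6: L0/L1/L2 = C/AE/- → run C
t=7: L0/L1/L2 = C/AE/- → run C
t=8: L0/L1/L2 = C/AE/- → run C
t=9: L0/L1/L2 = -/AEC/- → run A
t=10: L0/L1/L2 = -/AEC/- → run A
t=11: L0/L1/L2 = -/AEC/- → run A
t=12: L0/L1/L2 = -/AEC/- → run A
t=13: L0/L1/L2 = -/EC/- → run E
t=14: L0/L1/L2 = -/C/- → run C
t=15: L0/L1/L2 = -/C/- → run C
t=16: L0/L1/L2 = -/C/- → run C
t=17: (idle)

completion order = A, E, C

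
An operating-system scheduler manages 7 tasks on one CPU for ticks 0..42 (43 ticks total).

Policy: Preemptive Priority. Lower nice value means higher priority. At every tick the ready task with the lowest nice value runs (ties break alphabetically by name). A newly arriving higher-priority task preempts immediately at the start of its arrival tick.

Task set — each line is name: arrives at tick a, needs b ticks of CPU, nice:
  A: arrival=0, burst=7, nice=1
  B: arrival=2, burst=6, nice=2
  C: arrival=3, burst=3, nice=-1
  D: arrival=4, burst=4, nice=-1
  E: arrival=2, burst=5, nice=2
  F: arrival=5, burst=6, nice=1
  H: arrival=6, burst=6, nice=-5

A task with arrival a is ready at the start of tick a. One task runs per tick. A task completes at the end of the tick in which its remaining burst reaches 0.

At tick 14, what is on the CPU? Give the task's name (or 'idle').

running at tick 14 = D

t=0: ready={A} → run A
t=1: ready={A} → run A
t=2: ready={A,B,E} → run A
t=3: ready={A,B,C,E} → run C
t=4: ready={A,B,C,D,E} → run C
t=5: ready={A,B,C,D,E,F} → run C
t=6: ready={A,B,D,E,F,H} → run H
t=7: ready={A,B,D,E,F,H} → run H
t=8: ready={A,B,D,E,F,H} → run H
t=9: ready={A,B,D,E,F,H} → run H
t=10: ready={A,B,D,E,F,H} → run H
t=11: ready={A,B,D,E,F,H} → run H
t=12: ready={A,B,D,E,F} → run D
t=13: ready={A,B,D,E,F} → run D
t=14: ready={A,B,D,E,F} → run D
t=15: ready={A,B,D,E,F} → run D
t=16: ready={A,B,E,F} → run A
t=17: ready={A,B,E,F} → run A
t=18: ready={A,B,E,F} → run A
t=19: ready={A,B,E,F} → run A
t=20: ready={B,E,F} → run F
t=21: ready={B,E,F} → run F
t=22: ready={B,E,F} → run F
t=23: ready={B,E,F} → run F
t=24: ready={B,E,F} → run F
t=25: ready={B,E,F} → run F
t=26: ready={B,E} → run B
t=27: ready={B,E} → run B
t=28: ready={B,E} → run B
t=29: ready={B,E} → run B
t=30: ready={B,E} → run B
t=31: ready={B,E} → run B
t=32: ready={E} → run E
t=33: ready={E} → run E
t=34: ready={E} → run E
t=35: ready={E} → run E
t=36: ready={E} → run E
t=37: (idle)
t=38: (idle)
t=39: (idle)
t=40: (idle)
t=41: (idle)
t=42: (idle)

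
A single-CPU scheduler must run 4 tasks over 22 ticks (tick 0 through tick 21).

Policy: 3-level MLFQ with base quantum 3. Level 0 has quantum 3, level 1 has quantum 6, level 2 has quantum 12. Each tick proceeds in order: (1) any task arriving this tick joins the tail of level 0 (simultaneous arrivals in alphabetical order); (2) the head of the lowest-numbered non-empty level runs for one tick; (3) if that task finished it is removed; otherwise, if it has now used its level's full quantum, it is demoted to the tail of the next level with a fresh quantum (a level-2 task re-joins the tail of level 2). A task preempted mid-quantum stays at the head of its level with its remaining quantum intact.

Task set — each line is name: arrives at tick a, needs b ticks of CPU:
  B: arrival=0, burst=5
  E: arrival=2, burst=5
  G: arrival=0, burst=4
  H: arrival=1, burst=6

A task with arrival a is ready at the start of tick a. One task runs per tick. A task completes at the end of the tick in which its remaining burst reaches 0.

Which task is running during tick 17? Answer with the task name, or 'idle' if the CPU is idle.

t=0: L0/L1/L2 = BG/-/- → run B
t=1: L0/L1/L2 = BGH/-/- → run B
t=2: L0/L1/L2 = BGHE/-/- → run B
t=3: L0/L1/L2 = GHE/B/- → run G
t=4: L0/L1/L2 = GHE/B/- → run G
t=5: L0/L1/L2 = GHE/B/- → run G
t=6: L0/L1/L2 = HE/BG/- → run H
t=7: L0/L1/L2 = HE/BG/- → run H
t=8: L0/L1/L2 = HE/BG/- → run H
t=9: L0/L1/L2 = E/BGH/- → run E
t=10: L0/L1/L2 = E/BGH/- → run E
t=11: L0/L1/L2 = E/BGH/- → run E
t=12: L0/L1/L2 = -/BGHE/- → run B
t=13: L0/L1/L2 = -/BGHE/- → run B
t=14: L0/L1/L2 = -/GHE/- → run G
t=15: L0/L1/L2 = -/HE/- → run H
t=16: L0/L1/L2 = -/HE/- → run H
t=17: L0/L1/L2 = -/HE/- → run H
t=18: L0/L1/L2 = -/E/- → run E
t=19: L0/L1/L2 = -/E/- → run E
t=20: (idle)
t=21: (idle)

running at tick 17 = H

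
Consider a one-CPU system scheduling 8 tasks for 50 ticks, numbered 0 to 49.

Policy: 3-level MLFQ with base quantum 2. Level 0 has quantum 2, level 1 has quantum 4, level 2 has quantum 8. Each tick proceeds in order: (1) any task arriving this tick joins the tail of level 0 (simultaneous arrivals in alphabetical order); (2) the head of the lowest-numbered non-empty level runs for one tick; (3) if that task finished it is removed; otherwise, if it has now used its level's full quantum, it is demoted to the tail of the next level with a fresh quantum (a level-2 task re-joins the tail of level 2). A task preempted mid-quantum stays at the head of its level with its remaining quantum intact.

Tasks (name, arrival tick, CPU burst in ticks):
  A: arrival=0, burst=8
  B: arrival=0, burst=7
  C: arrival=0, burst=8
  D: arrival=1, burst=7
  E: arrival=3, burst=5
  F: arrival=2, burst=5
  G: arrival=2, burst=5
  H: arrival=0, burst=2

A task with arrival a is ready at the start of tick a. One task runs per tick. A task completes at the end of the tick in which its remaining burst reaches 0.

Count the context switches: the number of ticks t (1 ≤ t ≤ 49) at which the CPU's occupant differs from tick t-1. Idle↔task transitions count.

context switches = 19

t=0: L0/L1/L2 = ABCH/-/- → run A
t=1: L0/L1/L2 = ABCHD/-/- → run A
t=2: L0/L1/L2 = BCHDFG/A/- → run B
t=3: L0/L1/L2 = BCHDFGE/A/- → run B
t=4: L0/L1/L2 = CHDFGE/AB/- → run C
t=5: L0/L1/L2 = CHDFGE/AB/- → run C
t=6: L0/L1/L2 = HDFGE/ABC/- → run H
t=7: L0/L1/L2 = HDFGE/ABC/- → run H
t=8: L0/L1/L2 = DFGE/ABC/- → run D
t=9: L0/L1/L2 = DFGE/ABC/- → run D
t=10: L0/L1/L2 = FGE/ABCD/- → run F
t=11: L0/L1/L2 = FGE/ABCD/- → run F
t=12: L0/L1/L2 = GE/ABCDF/- → run G
t=13: L0/L1/L2 = GE/ABCDF/- → run G
t=14: L0/L1/L2 = E/ABCDFG/- → run E
t=15: L0/L1/L2 = E/ABCDFG/- → run E
t=16: L0/L1/L2 = -/ABCDFGE/- → run A
t=17: L0/L1/L2 = -/ABCDFGE/- → run A
t=18: L0/L1/L2 = -/ABCDFGE/- → run A
t=19: L0/L1/L2 = -/ABCDFGE/- → run A
t=20: L0/L1/L2 = -/BCDFGE/A → run B
t=21: L0/L1/L2 = -/BCDFGE/A → run B
t=22: L0/L1/L2 = -/BCDFGE/A → run B
t=23: L0/L1/L2 = -/BCDFGE/A → run B
t=24: L0/L1/L2 = -/CDFGE/AB → run C
t=25: L0/L1/L2 = -/CDFGE/AB → run C
t=26: L0/L1/L2 = -/CDFGE/AB → run C
t=27: L0/L1/L2 = -/CDFGE/AB → run C
t=28: L0/L1/L2 = -/DFGE/ABC → run D
t=29: L0/L1/L2 = -/DFGE/ABC → run D
t=30: L0/L1/L2 = -/DFGE/ABC → run D
t=31: L0/L1/L2 = -/DFGE/ABC → run D
t=32: L0/L1/L2 = -/FGE/ABCD → run F
t=33: L0/L1/L2 = -/FGE/ABCD → run F
t=34: L0/L1/L2 = -/FGE/ABCD → run F
t=35: L0/L1/L2 = -/GE/ABCD → run G
t=36: L0/L1/L2 = -/GE/ABCD → run G
t=37: L0/L1/L2 = -/GE/ABCD → run G
t=38: L0/L1/L2 = -/E/ABCD → run E
t=39: L0/L1/L2 = -/E/ABCD → run E
t=40: L0/L1/L2 = -/E/ABCD → run E
t=41: L0/L1/L2 = -/-/ABCD → run A
t=42: L0/L1/L2 = -/-/ABCD → run A
t=43: L0/L1/L2 = -/-/BCD → run B
t=44: L0/L1/L2 = -/-/CD → run C
t=45: L0/L1/L2 = -/-/CD → run C
t=46: L0/L1/L2 = -/-/D → run D
t=47: (idle)
t=48: (idle)
t=49: (idle)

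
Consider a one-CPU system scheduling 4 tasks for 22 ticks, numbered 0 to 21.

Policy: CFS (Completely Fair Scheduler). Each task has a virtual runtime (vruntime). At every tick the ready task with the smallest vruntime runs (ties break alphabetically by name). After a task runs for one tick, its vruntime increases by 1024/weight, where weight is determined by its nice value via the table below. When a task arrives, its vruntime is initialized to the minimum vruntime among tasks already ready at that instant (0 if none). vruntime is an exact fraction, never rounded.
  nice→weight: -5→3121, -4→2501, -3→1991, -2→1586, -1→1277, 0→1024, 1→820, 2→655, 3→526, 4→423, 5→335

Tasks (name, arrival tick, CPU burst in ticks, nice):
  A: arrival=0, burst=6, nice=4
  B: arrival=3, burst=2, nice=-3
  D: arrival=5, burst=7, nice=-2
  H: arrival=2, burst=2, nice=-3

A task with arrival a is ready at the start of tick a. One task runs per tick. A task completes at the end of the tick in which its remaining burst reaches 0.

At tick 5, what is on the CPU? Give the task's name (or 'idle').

running at tick 5 = B

t=0: vr[A=0] → run A
t=1: vr[A=1024/423] → run A
t=2: vr[A=2048/423 H=2048/423] → run A
t=3: vr[A=1024/141 B=2048/423 H=2048/423] → run B
t=4: vr[A=1024/141 B=4510720/842193 H=2048/423] → run H
t=5: vr[A=1024/141 B=4510720/842193 D=4510720/842193 H=4510720/842193] → run B
t=6: vr[A=1024/141 D=4510720/842193 H=4510720/842193] → run D
t=7: vr[A=1024/141 D=4008203776/667859049 H=4510720/842193] → run H
t=8: vr[A=1024/141 D=4008203776/667859049] → run D
t=9: vr[A=1024/141 D=4439406592/667859049] → run D
t=10: vr[A=1024/141 D=4870609408/667859049] → run A
t=11: vr[A=4096/423 D=4870609408/667859049] → run D
t=12: vr[A=4096/423 D=5301812224/667859049] → run D
t=13: vr[A=4096/423 D=5733015040/667859049] → run D
t=14: vr[A=4096/423 D=6164217856/667859049] → run D
t=15: vr[A=4096/423] → run A
t=16: vr[A=5120/423] → run A
t=17: (idle)
t=18: (idle)
t=19: (idle)
t=20: (idle)
t=21: (idle)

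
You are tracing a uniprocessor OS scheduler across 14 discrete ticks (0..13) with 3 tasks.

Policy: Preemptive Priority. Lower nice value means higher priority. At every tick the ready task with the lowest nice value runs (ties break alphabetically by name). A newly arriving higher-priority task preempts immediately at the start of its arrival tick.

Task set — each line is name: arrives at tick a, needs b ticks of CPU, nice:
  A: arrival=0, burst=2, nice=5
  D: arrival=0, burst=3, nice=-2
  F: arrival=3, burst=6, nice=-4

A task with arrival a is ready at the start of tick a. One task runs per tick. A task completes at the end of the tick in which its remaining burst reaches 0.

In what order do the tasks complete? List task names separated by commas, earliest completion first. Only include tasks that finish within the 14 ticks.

completion order = D, F, A

t=0: ready={A,D} → run D
t=1: ready={A,D} → run D
t=2: ready={A,D} → run D
t=3: ready={A,F} → run F
t=4: ready={A,F} → run F
t=5: ready={A,F} → run F
t=6: ready={A,F} → run F
t=7: ready={A,F} → run F
t=8: ready={A,F} → run F
t=9: ready={A} → run A
t=10: ready={A} → run A
t=11: (idle)
t=12: (idle)
t=13: (idle)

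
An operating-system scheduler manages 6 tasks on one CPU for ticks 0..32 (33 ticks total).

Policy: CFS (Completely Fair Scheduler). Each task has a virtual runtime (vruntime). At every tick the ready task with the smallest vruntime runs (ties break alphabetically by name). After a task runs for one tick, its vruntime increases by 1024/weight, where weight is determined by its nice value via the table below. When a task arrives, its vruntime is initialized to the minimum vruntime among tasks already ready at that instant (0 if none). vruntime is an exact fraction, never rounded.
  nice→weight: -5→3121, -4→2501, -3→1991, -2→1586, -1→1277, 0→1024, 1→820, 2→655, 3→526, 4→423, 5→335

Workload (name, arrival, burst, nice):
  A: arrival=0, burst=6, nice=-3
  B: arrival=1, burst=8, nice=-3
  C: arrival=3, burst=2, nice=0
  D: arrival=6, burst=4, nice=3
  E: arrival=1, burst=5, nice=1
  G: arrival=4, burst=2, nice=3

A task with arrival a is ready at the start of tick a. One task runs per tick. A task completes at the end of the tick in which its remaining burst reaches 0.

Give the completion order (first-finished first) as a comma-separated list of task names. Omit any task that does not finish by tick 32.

t=0: vr[A=0] → run A
t=1: vr[A=1024/1991 B=1024/1991 E=1024/1991] → run A
t=2: vr[A=2048/1991 B=1024/1991 E=1024/1991] → run B
t=3: vr[A=2048/1991 B=2048/1991 C=1024/1991 E=1024/1991] → run C
t=4: vr[A=2048/1991 B=2048/1991 C=3015/1991 E=1024/1991 G=1024/1991] → run E
t=5: vr[A=2048/1991 B=2048/1991 C=3015/1991 E=719616/408155 G=1024/1991] → run G
t=6: vr[A=2048/1991 B=2048/1991 C=3015/1991 D=2048/1991 E=719616/408155 G=1288704/523633] → run A
t=7: vr[A=3072/1991 B=2048/1991 C=3015/1991 D=2048/1991 E=719616/408155 G=1288704/523633] → run B
t=8: vr[A=3072/1991 B=3072/1991 C=3015/1991 D=2048/1991 E=719616/408155 G=1288704/523633] → run D
t=9: vr[A=3072/1991 B=3072/1991 C=3015/1991 D=1558016/523633 E=719616/408155 G=1288704/523633] → run C
t=10: vr[A=3072/1991 B=3072/1991 D=1558016/523633 E=719616/408155 G=1288704/523633] → run A
t=11: vr[A=4096/1991 B=3072/1991 D=1558016/523633 E=719616/408155 G=1288704/523633] → run B
t=12: vr[A=4096/1991 B=4096/1991 D=1558016/523633 E=719616/408155 G=1288704/523633] → run E
t=13: vr[A=4096/1991 B=4096/1991 D=1558016/523633 E=1229312/408155 G=1288704/523633] → run A
t=14: vr[A=5120/1991 B=4096/1991 D=1558016/523633 E=1229312/408155 G=1288704/523633] → run B
t=15: vr[A=5120/1991 B=5120/1991 D=1558016/523633 E=1229312/408155 G=1288704/523633] → run G
t=16: vr[A=5120/1991 B=5120/1991 D=1558016/523633 E=1229312/408155] → run A
t=17: vr[B=5120/1991 D=1558016/523633 E=1229312/408155] → run B
t=18: vr[B=6144/1991 D=1558016/523633 E=1229312/408155] → run D
t=19: vr[B=6144/1991 D=2577408/523633 E=1229312/408155] → run E
t=20: vr[B=6144/1991 D=2577408/523633 E=1739008/408155] → run B
t=21: vr[B=7168/1991 D=2577408/523633 E=1739008/408155] → run B
t=22: vr[B=8192/1991 D=2577408/523633 E=1739008/408155] → run B
t=23: vr[D=2577408/523633 E=1739008/408155] → run E
t=24: vr[D=2577408/523633 E=2248704/408155] → run D
t=25: vr[D=3596800/523633 E=2248704/408155] → run E
t=26: vr[D=3596800/523633] → run D
t=27: (idle)
t=28: (idle)
t=29: (idle)
t=30: (idle)
t=31: (idle)
t=32: (idle)

completion order = C, G, A, B, E, D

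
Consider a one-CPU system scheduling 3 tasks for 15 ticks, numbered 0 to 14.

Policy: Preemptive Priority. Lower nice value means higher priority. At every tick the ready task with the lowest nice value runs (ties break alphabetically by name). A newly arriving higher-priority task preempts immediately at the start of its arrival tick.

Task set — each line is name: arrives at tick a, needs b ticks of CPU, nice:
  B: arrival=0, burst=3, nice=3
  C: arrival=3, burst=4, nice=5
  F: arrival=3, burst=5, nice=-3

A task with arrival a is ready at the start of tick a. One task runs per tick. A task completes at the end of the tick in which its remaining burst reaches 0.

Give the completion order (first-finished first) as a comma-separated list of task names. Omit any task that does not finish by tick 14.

completion order = B, F, C

t=0: ready={B} → run B
t=1: ready={B} → run B
t=2: ready={B} → run B
t=3: ready={C,F} → run F
t=4: ready={C,F} → run F
t=5: ready={C,F} → run F
t=6: ready={C,F} → run F
t=7: ready={C,F} → run F
t=8: ready={C} → run C
t=9: ready={C} → run C
t=10: ready={C} → run C
t=11: ready={C} → run C
t=12: (idle)
t=13: (idle)
t=14: (idle)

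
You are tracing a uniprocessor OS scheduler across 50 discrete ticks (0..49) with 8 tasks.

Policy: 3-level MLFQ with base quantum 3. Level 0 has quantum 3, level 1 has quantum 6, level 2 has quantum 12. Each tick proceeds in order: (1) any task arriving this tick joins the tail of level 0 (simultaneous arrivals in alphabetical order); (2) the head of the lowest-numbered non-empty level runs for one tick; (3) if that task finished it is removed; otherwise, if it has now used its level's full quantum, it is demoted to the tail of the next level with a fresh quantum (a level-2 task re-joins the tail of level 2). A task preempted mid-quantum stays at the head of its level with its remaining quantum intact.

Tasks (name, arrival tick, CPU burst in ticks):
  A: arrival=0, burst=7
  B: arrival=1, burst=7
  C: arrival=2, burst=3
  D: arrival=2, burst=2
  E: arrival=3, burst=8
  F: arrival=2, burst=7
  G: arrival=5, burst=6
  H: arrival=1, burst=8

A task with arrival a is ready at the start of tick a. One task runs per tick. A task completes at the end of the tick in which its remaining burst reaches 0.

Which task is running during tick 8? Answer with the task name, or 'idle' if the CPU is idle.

running at tick 8 = H

t=0: L0/L1/L2 = A/-/- → run A
t=1: L0/L1/L2 = ABH/-/- → run A
t=2: L0/L1/L2 = ABHCDF/-/- → run A
t=3: L0/L1/L2 = BHCDFE/A/- → run B
t=4: L0/L1/L2 = BHCDFE/A/- → run B
t=5: L0/L1/L2 = BHCDFEG/A/- → run B
t=6: L0/L1/L2 = HCDFEG/AB/- → run H
t=7: L0/L1/L2 = HCDFEG/AB/- → run H
t=8: L0/L1/L2 = HCDFEG/AB/- → run H
t=9: L0/L1/L2 = CDFEG/ABH/- → run C
t=10: L0/L1/L2 = CDFEG/ABH/- → run C
t=11: L0/L1/L2 = CDFEG/ABH/- → run C
t=12: L0/L1/L2 = DFEG/ABH/- → run D
t=13: L0/L1/L2 = DFEG/ABH/- → run D
t=14: L0/L1/L2 = FEG/ABH/- → run F
t=15: L0/L1/L2 = FEG/ABH/- → run F
t=16: L0/L1/L2 = FEG/ABH/- → run F
t=17: L0/L1/L2 = EG/ABHF/- → run E
t=18: L0/L1/L2 = EG/ABHF/- → run E
t=19: L0/L1/L2 = EG/ABHF/- → run E
t=20: L0/L1/L2 = G/ABHFE/- → run G
t=21: L0/L1/L2 = G/ABHFE/- → run G
t=22: L0/L1/L2 = G/ABHFE/- → run G
t=23: L0/L1/L2 = -/ABHFEG/- → run A
t=24: L0/L1/L2 = -/ABHFEG/- → run A
t=25: L0/L1/L2 = -/ABHFEG/- → run A
t=26: L0/L1/L2 = -/ABHFEG/- → run A
t=27: L0/L1/L2 = -/BHFEG/- → run B
t=28: L0/L1/L2 = -/BHFEG/- → run B
t=29: L0/L1/L2 = -/BHFEG/- → run B
t=30: L0/L1/L2 = -/BHFEG/- → run B
t=31: L0/L1/L2 = -/HFEG/- → run H
t=32: L0/L1/L2 = -/HFEG/- → run H
t=33: L0/L1/L2 = -/HFEG/- → run H
t=34: L0/L1/L2 = -/HFEG/- → run H
t=35: L0/L1/L2 = -/HFEG/- → run H
t=36: L0/L1/L2 = -/FEG/- → run F
t=37: L0/L1/L2 = -/FEG/- → run F
t=38: L0/L1/L2 = -/FEG/- → run F
t=39: L0/L1/L2 = -/FEG/- → run F
t=40: L0/L1/L2 = -/EG/- → run E
t=41: L0/L1/L2 = -/EG/- → run E
t=42: L0/L1/L2 = -/EG/- → run E
t=43: L0/L1/L2 = -/EG/- → run E
t=44: L0/L1/L2 = -/EG/- → run E
t=45: L0/L1/L2 = -/G/- → run G
t=46: L0/L1/L2 = -/G/- → run G
t=47: L0/L1/L2 = -/G/- → run G
t=48: (idle)
t=49: (idle)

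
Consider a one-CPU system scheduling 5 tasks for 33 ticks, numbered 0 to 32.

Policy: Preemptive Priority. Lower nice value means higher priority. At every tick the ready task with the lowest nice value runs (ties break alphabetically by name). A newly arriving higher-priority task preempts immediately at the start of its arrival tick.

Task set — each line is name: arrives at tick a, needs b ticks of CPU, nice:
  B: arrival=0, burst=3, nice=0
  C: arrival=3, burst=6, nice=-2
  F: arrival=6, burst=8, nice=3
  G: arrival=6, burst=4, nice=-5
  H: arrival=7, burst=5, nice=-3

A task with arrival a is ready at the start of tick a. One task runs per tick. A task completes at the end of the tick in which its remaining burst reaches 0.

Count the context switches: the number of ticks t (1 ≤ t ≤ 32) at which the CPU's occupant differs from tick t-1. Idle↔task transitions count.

t=0: ready={B} → run B
t=1: ready={B} → run B
t=2: ready={B} → run B
t=3: ready={C} → run C
t=4: ready={C} → run C
t=5: ready={C} → run C
t=6: ready={C,F,G} → run G
t=7: ready={C,F,G,H} → run G
t=8: ready={C,F,G,H} → run G
t=9: ready={C,F,G,H} → run G
t=10: ready={C,F,H} → run H
t=11: ready={C,F,H} → run H
t=12: ready={C,F,H} → run H
t=13: ready={C,F,H} → run H
t=14: ready={C,F,H} → run H
t=15: ready={C,F} → run C
t=16: ready={C,F} → run C
t=17: ready={C,F} → run C
t=18: ready={F} → run F
t=19: ready={F} → run F
t=20: ready={F} → run F
t=21: ready={F} → run F
t=22: ready={F} → run F
t=23: ready={F} → run F
t=24: ready={F} → run F
t=25: ready={F} → run F
t=26: (idle)
t=27: (idle)
t=28: (idle)
t=29: (idle)
t=30: (idle)
t=31: (idle)
t=32: (idle)

context switches = 6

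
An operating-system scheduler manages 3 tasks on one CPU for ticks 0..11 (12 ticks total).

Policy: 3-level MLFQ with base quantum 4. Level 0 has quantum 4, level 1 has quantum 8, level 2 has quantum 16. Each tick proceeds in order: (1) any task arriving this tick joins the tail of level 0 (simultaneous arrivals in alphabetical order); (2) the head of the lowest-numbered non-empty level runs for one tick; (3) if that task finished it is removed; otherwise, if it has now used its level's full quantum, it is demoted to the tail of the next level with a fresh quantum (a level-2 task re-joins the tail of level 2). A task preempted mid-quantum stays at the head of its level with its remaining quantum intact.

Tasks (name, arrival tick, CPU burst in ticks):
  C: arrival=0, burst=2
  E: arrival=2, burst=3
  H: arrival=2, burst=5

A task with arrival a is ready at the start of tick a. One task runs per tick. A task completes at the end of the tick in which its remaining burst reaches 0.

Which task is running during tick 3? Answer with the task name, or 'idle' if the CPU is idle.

running at tick 3 = E

t=0: L0/L1/L2 = C/-/- → run C
t=1: L0/L1/L2 = C/-/- → run C
t=2: L0/L1/L2 = EH/-/- → run E
t=3: L0/L1/L2 = EH/-/- → run E
t=4: L0/L1/L2 = EH/-/- → run E
t=5: L0/L1/L2 = H/-/- → run H
t=6: L0/L1/L2 = H/-/- → run H
t=7: L0/L1/L2 = H/-/- → run H
t=8: L0/L1/L2 = H/-/- → run H
t=9: L0/L1/L2 = -/H/- → run H
t=10: (idle)
t=11: (idle)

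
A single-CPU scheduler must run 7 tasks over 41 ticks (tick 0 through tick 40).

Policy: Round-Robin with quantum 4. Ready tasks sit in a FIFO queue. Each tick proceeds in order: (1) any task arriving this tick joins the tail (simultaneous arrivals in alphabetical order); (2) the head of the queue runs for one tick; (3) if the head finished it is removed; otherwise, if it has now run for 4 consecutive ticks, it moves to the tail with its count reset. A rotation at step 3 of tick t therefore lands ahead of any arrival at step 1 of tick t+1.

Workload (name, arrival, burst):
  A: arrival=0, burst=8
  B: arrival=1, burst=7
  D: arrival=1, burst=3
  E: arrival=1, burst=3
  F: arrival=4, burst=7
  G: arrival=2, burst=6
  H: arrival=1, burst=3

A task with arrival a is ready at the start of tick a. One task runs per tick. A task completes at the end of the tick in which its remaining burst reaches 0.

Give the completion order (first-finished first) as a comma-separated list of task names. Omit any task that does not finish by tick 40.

completion order = D, E, H, A, B, G, F

t=0: queue=[A] q_used=0 → run A
t=1: queue=[A,B,D,E,H] q_used=1 → run A
t=2: queue=[A,B,D,E,H,G] q_used=2 → run A
t=3: queue=[A,B,D,E,H,G] q_used=3 → run A
t=4: queue=[B,D,E,H,G,A,F] q_used=0 → run B
t=5: queue=[B,D,E,H,G,A,F] q_used=1 → run B
t=6: queue=[B,D,E,H,G,A,F] q_used=2 → run B
t=7: queue=[B,D,E,H,G,A,F] q_used=3 → run B
t=8: queue=[D,E,H,G,A,F,B] q_used=0 → run D
t=9: queue=[D,E,H,G,A,F,B] q_used=1 → run D
t=10: queue=[D,E,H,G,A,F,B] q_used=2 → run D
t=11: queue=[E,H,G,A,F,B] q_used=0 → run E
t=12: queue=[E,H,G,A,F,B] q_used=1 → run E
t=13: queue=[E,H,G,A,F,B] q_used=2 → run E
t=14: queue=[H,G,A,F,B] q_used=0 → run H
t=15: queue=[H,G,A,F,B] q_used=1 → run H
t=16: queue=[H,G,A,F,B] q_used=2 → run H
t=17: queue=[G,A,F,B] q_used=0 → run G
t=18: queue=[G,A,F,B] q_used=1 → run G
t=19: queue=[G,A,F,B] q_used=2 → run G
t=20: queue=[G,A,F,B] q_used=3 → run G
t=21: queue=[A,F,B,G] q_used=0 → run A
t=22: queue=[A,F,B,G] q_used=1 → run A
t=23: queue=[A,F,B,G] q_used=2 → run A
t=24: queue=[A,F,B,G] q_used=3 → run A
t=25: queue=[F,B,G] q_used=0 → run F
t=26: queue=[F,B,G] q_used=1 → run F
t=27: queue=[F,B,G] q_used=2 → run F
t=28: queue=[F,B,G] q_used=3 → run F
t=29: queue=[B,G,F] q_used=0 → run B
t=30: queue=[B,G,F] q_used=1 → run B
t=31: queue=[B,G,F] q_used=2 → run B
t=32: queue=[G,F] q_used=0 → run G
t=33: queue=[G,F] q_used=1 → run G
t=34: queue=[F] q_used=0 → run F
t=35: queue=[F] q_used=1 → run F
t=36: queue=[F] q_used=2 → run F
t=37: (idle)
t=38: (idle)
t=39: (idle)
t=40: (idle)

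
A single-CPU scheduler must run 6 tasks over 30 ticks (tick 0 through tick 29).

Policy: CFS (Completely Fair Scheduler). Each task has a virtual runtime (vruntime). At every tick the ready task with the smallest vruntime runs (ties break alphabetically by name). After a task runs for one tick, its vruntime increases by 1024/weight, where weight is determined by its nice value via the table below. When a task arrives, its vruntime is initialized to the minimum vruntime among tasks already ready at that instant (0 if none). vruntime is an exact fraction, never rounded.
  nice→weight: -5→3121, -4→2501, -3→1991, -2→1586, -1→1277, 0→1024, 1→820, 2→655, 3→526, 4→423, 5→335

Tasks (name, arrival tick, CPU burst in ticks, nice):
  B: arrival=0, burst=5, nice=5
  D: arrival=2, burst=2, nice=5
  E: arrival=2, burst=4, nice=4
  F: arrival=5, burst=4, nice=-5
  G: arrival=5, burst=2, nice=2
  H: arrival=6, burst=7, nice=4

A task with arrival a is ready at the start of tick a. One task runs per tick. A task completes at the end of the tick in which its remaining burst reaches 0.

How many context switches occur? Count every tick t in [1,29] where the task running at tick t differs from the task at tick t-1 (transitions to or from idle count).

context switches = 16

t=0: vr[B=0] → run B
t=1: vr[B=1024/335] → run B
t=2: vr[B=2048/335 D=2048/335 E=2048/335] → run B
t=3: vr[B=3072/335 D=2048/335 E=2048/335] → run D
t=4: vr[B=3072/335 D=3072/335 E=2048/335] → run E
t=5: vr[B=3072/335 D=3072/335 E=1209344/141705 F=1209344/141705 G=1209344/141705] → run E
t=6: vr[B=3072/335 D=3072/335 E=1552384/141705 F=1209344/141705 G=1209344/141705 H=1209344/141705] → run F
t=7: vr[B=3072/335 D=3072/335 E=1552384/141705 F=3919468544/442261305 G=1209344/141705 H=1209344/141705] → run G
t=8: vr[B=3072/335 D=3072/335 E=1552384/141705 F=3919468544/442261305 G=187445248/18563355 H=1209344/141705] → run H
t=9: vr[B=3072/335 D=3072/335 E=1552384/141705 F=3919468544/442261305 G=187445248/18563355 H=1552384/141705] → run F
t=10: vr[B=3072/335 D=3072/335 E=1552384/141705 F=4064574464/442261305 G=187445248/18563355 H=1552384/141705] → run B
t=11: vr[B=4096/335 D=3072/335 E=1552384/141705 F=4064574464/442261305 G=187445248/18563355 H=1552384/141705] → run D
t=12: vr[B=4096/335 E=1552384/141705 F=4064574464/442261305 G=187445248/18563355 H=1552384/141705] → run F
t=13: vr[B=4096/335 E=1552384/141705 F=4209680384/442261305 G=187445248/18563355 H=1552384/141705] → run F
t=14: vr[B=4096/335 E=1552384/141705 G=187445248/18563355 H=1552384/141705] → run G
t=15: vr[B=4096/335 E=1552384/141705 H=1552384/141705] → run E
t=16: vr[B=4096/335 E=631808/47235 H=1552384/141705] → run H
t=17: vr[B=4096/335 E=631808/47235 H=631808/47235] → run B
t=18: vr[E=631808/47235 H=631808/47235] → run E
t=19: vr[H=631808/47235] → run H
t=20: vr[H=2238464/141705] → run H
t=21: vr[H=2581504/141705] → run H
t=22: vr[H=974848/47235] → run H
t=23: vr[H=3267584/141705] → run H
t=24: (idle)
t=25: (idle)
t=26: (idle)
t=27: (idle)
t=28: (idle)
t=29: (idle)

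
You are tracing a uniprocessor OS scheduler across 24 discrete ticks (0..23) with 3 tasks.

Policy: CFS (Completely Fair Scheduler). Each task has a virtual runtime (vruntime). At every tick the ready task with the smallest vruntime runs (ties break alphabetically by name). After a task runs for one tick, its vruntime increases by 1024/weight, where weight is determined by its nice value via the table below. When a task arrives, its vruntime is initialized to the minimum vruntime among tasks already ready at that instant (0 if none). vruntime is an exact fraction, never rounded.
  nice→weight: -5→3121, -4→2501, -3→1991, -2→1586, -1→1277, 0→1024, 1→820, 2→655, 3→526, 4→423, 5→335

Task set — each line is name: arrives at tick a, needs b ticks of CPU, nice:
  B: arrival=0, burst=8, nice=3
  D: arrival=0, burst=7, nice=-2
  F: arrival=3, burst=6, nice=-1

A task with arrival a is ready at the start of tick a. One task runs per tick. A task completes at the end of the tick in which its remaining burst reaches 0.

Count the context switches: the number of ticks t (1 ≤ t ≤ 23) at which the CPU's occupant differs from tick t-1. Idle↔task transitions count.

t=0: vr[B=0 D=0] → run B
t=1: vr[B=512/263 D=0] → run D
t=2: vr[B=512/263 D=512/793] → run D
t=3: vr[B=512/263 D=1024/793 F=1024/793] → run D
t=4: vr[B=512/263 D=1536/793 F=1024/793] → run F
t=5: vr[B=512/263 D=1536/793 F=2119680/1012661] → run D
t=6: vr[B=512/263 D=2048/793 F=2119680/1012661] → run B
t=7: vr[B=1024/263 D=2048/793 F=2119680/1012661] → run F
t=8: vr[B=1024/263 D=2048/793 F=2931712/1012661] → run D
t=9: vr[B=1024/263 D=2560/793 F=2931712/1012661] → run F
t=10: vr[B=1024/263 D=2560/793 F=3743744/1012661] → run D
t=11: vr[B=1024/263 D=3072/793 F=3743744/1012661] → run F
t=12: vr[B=1024/263 D=3072/793 F=4555776/1012661] → run D
t=13: vr[B=1024/263 F=4555776/1012661] → run B
t=14: vr[B=1536/263 F=4555776/1012661] → run F
t=15: vr[B=1536/263 F=5367808/1012661] → run F
t=16: vr[B=1536/263] → run B
t=17: vr[B=2048/263] → run B
t=18: vr[B=2560/263] → run B
t=19: vr[B=3072/263] → run B
t=20: vr[B=3584/263] → run B
t=21: (idle)
t=22: (idle)
t=23: (idle)

context switches = 14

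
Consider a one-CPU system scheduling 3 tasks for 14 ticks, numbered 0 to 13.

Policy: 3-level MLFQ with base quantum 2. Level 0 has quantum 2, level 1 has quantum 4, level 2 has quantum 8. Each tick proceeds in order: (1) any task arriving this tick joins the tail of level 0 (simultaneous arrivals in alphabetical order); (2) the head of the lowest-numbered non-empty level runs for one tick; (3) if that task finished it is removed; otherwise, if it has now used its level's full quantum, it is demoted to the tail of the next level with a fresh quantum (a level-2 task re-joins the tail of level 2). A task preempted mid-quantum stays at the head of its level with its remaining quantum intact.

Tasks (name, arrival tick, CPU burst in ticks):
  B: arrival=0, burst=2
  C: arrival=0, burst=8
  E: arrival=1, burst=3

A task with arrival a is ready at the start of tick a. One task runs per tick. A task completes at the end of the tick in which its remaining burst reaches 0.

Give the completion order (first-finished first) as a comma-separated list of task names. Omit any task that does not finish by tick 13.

completion order = B, E, C

t=0: L0/L1/L2 = BC/-/- → run B
t=1: L0/L1/L2 = BCE/-/- → run B
t=2: L0/L1/L2 = CE/-/- → run C
t=3: L0/L1/L2 = CE/-/- → run C
t=4: L0/L1/L2 = E/C/- → run E
t=5: L0/L1/L2 = E/C/- → run E
t=6: L0/L1/L2 = -/CE/- → run C
t=7: L0/L1/L2 = -/CE/- → run C
t=8: L0/L1/L2 = -/CE/- → run C
t=9: L0/L1/L2 = -/CE/- → run C
t=10: L0/L1/L2 = -/E/C → run E
t=11: L0/L1/L2 = -/-/C → run C
t=12: L0/L1/L2 = -/-/C → run C
t=13: (idle)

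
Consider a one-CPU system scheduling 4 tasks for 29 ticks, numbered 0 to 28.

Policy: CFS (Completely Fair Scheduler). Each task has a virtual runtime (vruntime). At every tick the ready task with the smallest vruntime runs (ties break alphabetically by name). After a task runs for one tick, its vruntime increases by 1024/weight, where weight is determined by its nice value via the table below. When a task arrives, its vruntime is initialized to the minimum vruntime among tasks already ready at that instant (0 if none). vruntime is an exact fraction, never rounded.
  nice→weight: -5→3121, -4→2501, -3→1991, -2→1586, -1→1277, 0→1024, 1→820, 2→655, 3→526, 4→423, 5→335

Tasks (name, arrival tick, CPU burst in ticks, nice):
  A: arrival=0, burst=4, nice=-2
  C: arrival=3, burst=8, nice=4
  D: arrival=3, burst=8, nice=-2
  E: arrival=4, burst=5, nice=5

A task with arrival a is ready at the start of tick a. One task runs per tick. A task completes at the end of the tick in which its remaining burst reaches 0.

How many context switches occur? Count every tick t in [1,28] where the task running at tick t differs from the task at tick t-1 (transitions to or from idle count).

context switches = 16

t=0: vr[A=0] → run A
t=1: vr[A=512/793] → run A
t=2: vr[A=1024/793] → run A
t=3: vr[A=1536/793 C=1536/793 D=1536/793] → run A
t=4: vr[C=1536/793 D=1536/793 E=1536/793] → run C
t=5: vr[C=1461760/335439 D=1536/793 E=1536/793] → run D
t=6: vr[C=1461760/335439 D=2048/793 E=1536/793] → run E
t=7: vr[C=1461760/335439 D=2048/793 E=1326592/265655] → run D
t=8: vr[C=1461760/335439 D=2560/793 E=1326592/265655] → run D
t=9: vr[C=1461760/335439 D=3072/793 E=1326592/265655] → run D
t=10: vr[C=1461760/335439 D=3584/793 E=1326592/265655] → run C
t=11: vr[C=2273792/335439 D=3584/793 E=1326592/265655] → run D
t=12: vr[C=2273792/335439 D=4096/793 E=1326592/265655] → run E
t=13: vr[C=2273792/335439 D=4096/793 E=2138624/265655] → run D
t=14: vr[C=2273792/335439 D=4608/793 E=2138624/265655] → run D
t=15: vr[C=2273792/335439 D=5120/793 E=2138624/265655] → run D
t=16: vr[C=2273792/335439 E=2138624/265655] → run C
t=17: vr[C=1028608/111813 E=2138624/265655] → run E
t=18: vr[C=1028608/111813 E=2950656/265655] → run C
t=19: vr[C=3897856/335439 E=2950656/265655] → run E
t=20: vr[C=3897856/335439 E=3762688/265655] → run C
t=21: vr[C=4709888/335439 E=3762688/265655] → run C
t=22: vr[C=1840640/111813 E=3762688/265655] → run E
t=23: vr[C=1840640/111813] → run C
t=24: vr[C=6333952/335439] → run C
t=25: (idle)
t=26: (idle)
t=27: (idle)
t=28: (idle)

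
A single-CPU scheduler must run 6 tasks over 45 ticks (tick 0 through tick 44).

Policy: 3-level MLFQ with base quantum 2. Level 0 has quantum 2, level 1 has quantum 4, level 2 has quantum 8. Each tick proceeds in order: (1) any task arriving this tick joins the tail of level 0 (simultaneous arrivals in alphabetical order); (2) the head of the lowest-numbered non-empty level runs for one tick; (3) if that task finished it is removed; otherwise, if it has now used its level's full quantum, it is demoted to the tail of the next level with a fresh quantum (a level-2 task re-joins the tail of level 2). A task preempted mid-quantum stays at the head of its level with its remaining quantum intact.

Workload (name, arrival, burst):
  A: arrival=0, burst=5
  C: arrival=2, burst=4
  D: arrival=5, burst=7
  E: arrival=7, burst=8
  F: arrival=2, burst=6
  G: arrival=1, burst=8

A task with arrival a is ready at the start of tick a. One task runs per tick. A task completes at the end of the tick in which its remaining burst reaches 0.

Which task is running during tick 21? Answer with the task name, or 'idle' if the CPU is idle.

running at tick 21 = F

t=0: L0/L1/L2 = A/-/- → run A
t=1: L0/L1/L2 = AG/-/- → run A
t=2: L0/L1/L2 = GCF/A/- → run G
t=3: L0/L1/L2 = GCF/A/- → run G
t=4: L0/L1/L2 = CF/AG/- → run C
t=5: L0/L1/L2 = CFD/AG/- → run C
t=6: L0/L1/L2 = FD/AGC/- → run F
t=7: L0/L1/L2 = FDE/AGC/- → run F
t=8: L0/L1/L2 = DE/AGCF/- → run D
t=9: L0/L1/L2 = DE/AGCF/- → run D
t=10: L0/L1/L2 = E/AGCFD/- → run E
t=11: L0/L1/L2 = E/AGCFD/- → run E
t=12: L0/L1/L2 = -/AGCFDE/- → run A
t=13: L0/L1/L2 = -/AGCFDE/- → run A
t=14: L0/L1/L2 = -/AGCFDE/- → run A
t=15: L0/L1/L2 = -/GCFDE/- → run G
t=16: L0/L1/L2 = -/GCFDE/- → run G
t=17: L0/L1/L2 = -/GCFDE/- → run G
t=18: L0/L1/L2 = -/GCFDE/- → run G
t=19: L0/L1/L2 = -/CFDE/G → run C
t=20: L0/L1/L2 = -/CFDE/G → run C
t=21: L0/L1/L2 = -/FDE/G → run F
t=22: L0/L1/L2 = -/FDE/G → run F
t=23: L0/L1/L2 = -/FDE/G → run F
t=24: L0/L1/L2 = -/FDE/G → run F
t=25: L0/L1/L2 = -/DE/G → run D
t=26: L0/L1/L2 = -/DE/G → run D
t=27: L0/L1/L2 = -/DE/G → run D
t=28: L0/L1/L2 = -/DE/G → run D
t=29: L0/L1/L2 = -/E/GD → run E
t=30: L0/L1/L2 = -/E/GD → run E
t=31: L0/L1/L2 = -/E/GD → run E
t=32: L0/L1/L2 = -/E/GD → run E
t=33: L0/L1/L2 = -/-/GDE → run G
t=34: L0/L1/L2 = -/-/GDE → run G
t=35: L0/L1/L2 = -/-/DE → run D
t=36: L0/L1/L2 = -/-/E → run E
t=37: L0/L1/L2 = -/-/E → run E
t=38: (idle)
t=39: (idle)
t=40: (idle)
t=41: (idle)
t=42: (idle)
t=43: (idle)
t=44: (idle)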